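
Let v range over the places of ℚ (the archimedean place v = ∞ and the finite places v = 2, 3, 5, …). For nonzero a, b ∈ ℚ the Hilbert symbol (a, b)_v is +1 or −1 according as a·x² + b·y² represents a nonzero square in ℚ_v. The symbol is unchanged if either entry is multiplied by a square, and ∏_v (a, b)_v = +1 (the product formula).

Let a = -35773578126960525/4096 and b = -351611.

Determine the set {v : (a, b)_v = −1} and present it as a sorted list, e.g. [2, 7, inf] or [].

Mod squares: a ≡ -24149, b ≡ -351611. Check v ∈ {∞, 2, 3, 5, 13, 17, 19, 31, 37, 41, 43}.
v=∞: -24149 < 0 and -351611 < 0  ⇒  (a,b)_∞ = -1.
v=19: a=19^1·(≡10), b=19^0·(≡3) mod 19; (10|19)=-1, (3|19)=-1; (−1)^{1·0·9}·(-1)^0·(-1)^1 = -1.
v=5: a=5^2·(≡4), b=5^0·(≡4) mod 5; (4|5)=+1, (4|5)=+1; (−1)^{2·0·2}·(+1)^0·(+1)^2 = +1.
v=17: a=17^2·(≡15), b=17^1·(≡6) mod 17; (15|17)=+1, (6|17)=-1; (−1)^{2·1·8}·(+1)^1·(-1)^2 = +1.
v=43: a=43^2·(≡15), b=43^1·(≡36) mod 43; (15|43)=+1, (36|43)=+1; (−1)^{2·1·21}·(+1)^1·(+1)^2 = +1.
v=2: v_2(a)=-12, v_2(b)=0; units ≡ 3, 5 (mod 8); ε·ε+αω+βω = 1·0+-12·1+0·1 ≡ 0  ⇒  (a,b)_2 = +1.
v=31: a=31^1·(≡13), b=31^0·(≡22) mod 31; (13|31)=-1, (22|31)=-1; (−1)^{1·0·15}·(-1)^0·(-1)^1 = -1.
v=3: a=3^4·(≡1), b=3^0·(≡1) mod 3; (1|3)=+1, (1|3)=+1; (−1)^{4·0·1}·(+1)^0·(+1)^4 = +1.
v=37: a=37^2·(≡36), b=37^1·(≡6) mod 37; (36|37)=+1, (6|37)=-1; (−1)^{2·1·18}·(+1)^1·(-1)^2 = +1.
v=41: a=41^1·(≡13), b=41^0·(≡5) mod 41; (13|41)=-1, (5|41)=+1; (−1)^{1·0·20}·(-1)^0·(+1)^1 = +1.
v=13: a=13^0·(≡6), b=13^1·(≡6) mod 13; (6|13)=-1, (6|13)=-1; (−1)^{0·1·6}·(-1)^1·(-1)^0 = -1.
|Ram(-24149, -351611)| = 4, even; anisotropic at {13, 19, 31, ∞}.

[13, 19, 31, inf]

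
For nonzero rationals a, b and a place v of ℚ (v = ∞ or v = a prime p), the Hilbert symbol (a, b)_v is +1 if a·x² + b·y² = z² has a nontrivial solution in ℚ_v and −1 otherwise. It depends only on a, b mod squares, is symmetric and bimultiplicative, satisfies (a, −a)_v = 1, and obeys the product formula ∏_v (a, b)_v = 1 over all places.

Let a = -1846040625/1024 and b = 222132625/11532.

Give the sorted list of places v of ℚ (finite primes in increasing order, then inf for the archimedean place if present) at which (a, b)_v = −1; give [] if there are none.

Mod squares: a ≡ -36465, b ≡ 92235. Check v ∈ {∞, 2, 3, 5, 11, 13, 17, 31, 43}.
v=∞: -36465 < 0 and 92235 > 0  ⇒  (a,b)_∞ = +1.
v=13: a=13^1·(≡10), b=13^1·(≡3) mod 13; (10|13)=+1, (3|13)=+1; (−1)^{1·1·6}·(+1)^1·(+1)^1 = +1.
v=17: a=17^1·(≡5), b=17^2·(≡12) mod 17; (5|17)=-1, (12|17)=-1; (−1)^{1·2·8}·(-1)^2·(-1)^1 = -1.
v=2: v_2(a)=-10, v_2(b)=-2; units ≡ 7, 3 (mod 8); ε·ε+αω+βω = 1·1+-10·1+-2·0 ≡ 1  ⇒  (a,b)_2 = -1.
v=31: a=31^0·(≡13), b=31^-2·(≡4) mod 31; (13|31)=-1, (4|31)=+1; (−1)^{0·-2·15}·(-1)^-2·(+1)^0 = +1.
v=5: a=5^5·(≡3), b=5^3·(≡3) mod 5; (3|5)=-1, (3|5)=-1; (−1)^{5·3·2}·(-1)^3·(-1)^5 = +1.
v=43: a=43^0·(≡34), b=43^1·(≡41) mod 43; (34|43)=-1, (41|43)=+1; (−1)^{0·1·21}·(-1)^1·(+1)^0 = -1.
v=11: a=11^1·(≡10), b=11^1·(≡5) mod 11; (10|11)=-1, (5|11)=+1; (−1)^{1·1·5}·(-1)^1·(+1)^1 = +1.
v=3: a=3^5·(≡1), b=3^-1·(≡1) mod 3; (1|3)=+1, (1|3)=+1; (−1)^{5·-1·1}·(+1)^-1·(+1)^5 = -1.
|Ram(-36465, 92235)| = 4, even; anisotropic at {2, 3, 17, 43}.

[2, 3, 17, 43]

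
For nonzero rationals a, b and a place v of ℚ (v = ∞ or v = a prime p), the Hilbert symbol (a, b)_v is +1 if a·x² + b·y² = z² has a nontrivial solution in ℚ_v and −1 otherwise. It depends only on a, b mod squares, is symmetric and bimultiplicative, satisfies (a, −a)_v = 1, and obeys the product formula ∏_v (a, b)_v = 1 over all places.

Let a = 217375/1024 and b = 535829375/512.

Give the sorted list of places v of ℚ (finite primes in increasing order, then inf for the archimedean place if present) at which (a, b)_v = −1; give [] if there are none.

[2, 47]

Mod squares: a ≡ 8695, b ≡ 1714654. Check v ∈ {∞, 2, 5, 17, 29, 37, 47}.
v=29: a=29^0·(≡28), b=29^1·(≡4) mod 29; (28|29)=+1, (4|29)=+1; (−1)^{0·1·14}·(+1)^1·(+1)^0 = +1.
v=2: v_2(a)=-10, v_2(b)=-9; units ≡ 7, 7 (mod 8); ε·ε+αω+βω = 1·1+-10·0+-9·0 ≡ 1  ⇒  (a,b)_2 = -1.
v=5: a=5^3·(≡1), b=5^4·(≡1) mod 5; (1|5)=+1, (1|5)=+1; (−1)^{3·4·2}·(+1)^4·(+1)^3 = +1.
v=∞: 8695 > 0 and 1714654 > 0  ⇒  (a,b)_∞ = +1.
v=47: a=47^1·(≡31), b=47^1·(≡33) mod 47; (31|47)=-1, (33|47)=-1; (−1)^{1·1·23}·(-1)^1·(-1)^1 = -1.
v=17: a=17^0·(≡16), b=17^1·(≡16) mod 17; (16|17)=+1, (16|17)=+1; (−1)^{0·1·8}·(+1)^1·(+1)^0 = +1.
v=37: a=37^1·(≡13), b=37^1·(≡6) mod 37; (13|37)=-1, (6|37)=-1; (−1)^{1·1·18}·(-1)^1·(-1)^1 = +1.
|Ram(8695, 1714654)| = 2, even; anisotropic at {2, 47}.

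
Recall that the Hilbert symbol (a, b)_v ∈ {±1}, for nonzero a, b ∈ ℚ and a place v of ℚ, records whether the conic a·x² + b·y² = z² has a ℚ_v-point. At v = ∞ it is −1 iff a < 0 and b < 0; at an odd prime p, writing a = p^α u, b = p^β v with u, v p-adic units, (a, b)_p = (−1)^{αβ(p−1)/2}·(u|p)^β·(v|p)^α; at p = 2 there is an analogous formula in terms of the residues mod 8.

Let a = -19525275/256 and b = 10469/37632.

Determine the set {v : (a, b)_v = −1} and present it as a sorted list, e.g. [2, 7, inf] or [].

[3, 7, 11, 29]

Mod squares: a ≡ -1771, b ≡ 87. Check v ∈ {∞, 2, 3, 5, 7, 11, 19, 23, 29}.
v=7: a=7^3·(≡5), b=7^-2·(≡5) mod 7; (5|7)=-1, (5|7)=-1; (−1)^{3·-2·3}·(-1)^-2·(-1)^3 = -1.
v=∞: -1771 < 0 and 87 > 0  ⇒  (a,b)_∞ = +1.
v=5: a=5^2·(≡4), b=5^0·(≡2) mod 5; (4|5)=+1, (2|5)=-1; (−1)^{2·0·2}·(+1)^0·(-1)^2 = +1.
v=2: v_2(a)=-8, v_2(b)=-8; units ≡ 5, 7 (mod 8); ε·ε+αω+βω = 0·1+-8·0+-8·1 ≡ 0  ⇒  (a,b)_2 = +1.
v=11: a=11^1·(≡4), b=11^0·(≡8) mod 11; (4|11)=+1, (8|11)=-1; (−1)^{1·0·5}·(+1)^0·(-1)^1 = -1.
v=3: a=3^2·(≡2), b=3^-1·(≡2) mod 3; (2|3)=-1, (2|3)=-1; (−1)^{2·-1·1}·(-1)^-1·(-1)^2 = -1.
v=23: a=23^1·(≡17), b=23^0·(≡1) mod 23; (17|23)=-1, (1|23)=+1; (−1)^{1·0·11}·(-1)^0·(+1)^1 = +1.
v=29: a=29^0·(≡2), b=29^1·(≡19) mod 29; (2|29)=-1, (19|29)=-1; (−1)^{0·1·14}·(-1)^1·(-1)^0 = -1.
v=19: a=19^0·(≡2), b=19^2·(≡4) mod 19; (2|19)=-1, (4|19)=+1; (−1)^{0·2·9}·(-1)^2·(+1)^0 = +1.
(-1771, 87 / ℚ) ramifies at {3, 7, 11, 29}: a division algebra.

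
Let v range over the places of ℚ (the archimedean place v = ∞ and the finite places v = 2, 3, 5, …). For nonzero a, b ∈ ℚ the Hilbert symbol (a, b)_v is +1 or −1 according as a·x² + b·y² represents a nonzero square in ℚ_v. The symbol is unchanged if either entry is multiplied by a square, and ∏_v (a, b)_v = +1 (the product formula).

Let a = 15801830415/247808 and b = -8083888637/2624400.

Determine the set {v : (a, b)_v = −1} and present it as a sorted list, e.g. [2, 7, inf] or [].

[5, 23]

Mod squares: a ≡ 135470, b ≡ -437. Check v ∈ {∞, 2, 3, 5, 7, 11, 17, 19, 23, 31}.
v=17: a=17^0·(≡14), b=17^2·(≡11) mod 17; (14|17)=-1, (11|17)=-1; (−1)^{0·2·8}·(-1)^2·(-1)^0 = +1.
v=5: a=5^1·(≡1), b=5^-2·(≡3) mod 5; (1|5)=+1, (3|5)=-1; (−1)^{1·-2·2}·(+1)^-2·(-1)^1 = -1.
v=19: a=19^1·(≡16), b=19^1·(≡18) mod 19; (16|19)=+1, (18|19)=-1; (−1)^{1·1·9}·(+1)^1·(-1)^1 = +1.
v=31: a=31^1·(≡27), b=31^0·(≡28) mod 31; (27|31)=-1, (28|31)=+1; (−1)^{1·0·15}·(-1)^0·(+1)^1 = +1.
v=2: v_2(a)=-11, v_2(b)=-4; units ≡ 7, 3 (mod 8); ε·ε+αω+βω = 1·1+-11·1+-4·0 ≡ 0  ⇒  (a,b)_2 = +1.
v=11: a=11^-2·(≡4), b=11^2·(≡1) mod 11; (4|11)=+1, (1|11)=+1; (−1)^{-2·2·5}·(+1)^2·(+1)^-2 = +1.
v=∞: 135470 > 0 and -437 < 0  ⇒  (a,b)_∞ = +1.
v=7: a=7^2·(≡3), b=7^0·(≡4) mod 7; (3|7)=-1, (4|7)=+1; (−1)^{2·0·3}·(-1)^0·(+1)^2 = +1.
v=3: a=3^2·(≡2), b=3^-8·(≡1) mod 3; (2|3)=-1, (1|3)=+1; (−1)^{2·-8·1}·(-1)^-8·(+1)^2 = +1.
v=23: a=23^3·(≡16), b=23^3·(≡16) mod 23; (16|23)=+1, (16|23)=+1; (−1)^{3·3·11}·(+1)^3·(+1)^3 = -1.
|Ram(135470, -437)| = 2, even; anisotropic at {5, 23}.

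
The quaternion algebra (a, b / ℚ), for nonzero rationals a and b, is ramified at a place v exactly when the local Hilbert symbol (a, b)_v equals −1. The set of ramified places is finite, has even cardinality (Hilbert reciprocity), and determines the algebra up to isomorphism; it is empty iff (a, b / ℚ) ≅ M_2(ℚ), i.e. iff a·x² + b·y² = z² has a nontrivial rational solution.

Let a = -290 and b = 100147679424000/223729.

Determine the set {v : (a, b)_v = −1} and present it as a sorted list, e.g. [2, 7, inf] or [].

[2, 19]

Mod squares: a ≡ -290, b ≡ 229710. Check v ∈ {∞, 2, 3, 5, 11, 13, 19, 29, 31, 43}.
v=13: a=13^0·(≡9), b=13^1·(≡1) mod 13; (9|13)=+1, (1|13)=+1; (−1)^{0·1·6}·(+1)^1·(+1)^0 = +1.
v=43: a=43^0·(≡11), b=43^-2·(≡10) mod 43; (11|43)=+1, (10|43)=+1; (−1)^{0·-2·21}·(+1)^-2·(+1)^0 = +1.
v=3: a=3^0·(≡1), b=3^5·(≡1) mod 3; (1|3)=+1, (1|3)=+1; (−1)^{0·5·1}·(+1)^5·(+1)^0 = +1.
v=2: v_2(a)=1, v_2(b)=9; units ≡ 7, 7 (mod 8); ε·ε+αω+βω = 1·1+1·0+9·0 ≡ 1  ⇒  (a,b)_2 = -1.
v=19: a=19^0·(≡14), b=19^1·(≡11) mod 19; (14|19)=-1, (11|19)=+1; (−1)^{0·1·9}·(-1)^1·(+1)^0 = -1.
v=29: a=29^1·(≡19), b=29^2·(≡20) mod 29; (19|29)=-1, (20|29)=+1; (−1)^{1·2·14}·(-1)^2·(+1)^1 = +1.
v=5: a=5^1·(≡2), b=5^3·(≡3) mod 5; (2|5)=-1, (3|5)=-1; (−1)^{1·3·2}·(-1)^3·(-1)^1 = +1.
v=∞: -290 < 0 and 229710 > 0  ⇒  (a,b)_∞ = +1.
v=11: a=11^0·(≡7), b=11^-2·(≡10) mod 11; (7|11)=-1, (10|11)=-1; (−1)^{0·-2·5}·(-1)^-2·(-1)^0 = +1.
v=31: a=31^0·(≡20), b=31^1·(≡5) mod 31; (20|31)=+1, (5|31)=+1; (−1)^{0·1·15}·(+1)^1·(+1)^0 = +1.
(-290, 229710 / ℚ) ramifies at {2, 19}: a division algebra.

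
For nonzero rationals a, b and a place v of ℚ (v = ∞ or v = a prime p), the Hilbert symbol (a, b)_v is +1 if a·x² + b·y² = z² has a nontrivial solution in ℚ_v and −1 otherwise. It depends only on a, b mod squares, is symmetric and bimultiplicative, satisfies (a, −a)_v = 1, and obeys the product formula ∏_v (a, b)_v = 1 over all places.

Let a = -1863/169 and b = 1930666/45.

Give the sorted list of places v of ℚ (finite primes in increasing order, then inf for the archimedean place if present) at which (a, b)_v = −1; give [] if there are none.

(a, b) ≡ (-23, 4370) mod (ℚ^×)²; places V = {2, 3, 5, 13, 19, 23, 47, ∞}.
(a,b)_∞: sgn(-23)=−, sgn(4370)=+, so +1.
(a,b)_19: α=0, u≡10; β=1, v≡3 (mod 19); (10|19)=-1, (3|19)=-1; sign (−1)^0·-1^1·-1^0 = -1.
(a,b)_5: α=0, u≡3; β=-1, v≡4 (mod 5); (3|5)=-1, (4|5)=+1; sign (−1)^0·-1^-1·+1^0 = -1.
(a,b)_3: α=4, u≡1; β=-2, v≡2 (mod 3); (1|3)=+1, (2|3)=-1; sign (−1)^0·+1^-2·-1^4 = +1.
(a,b)_13: α=-2, u≡9; β=0, v≡6 (mod 13); (9|13)=+1, (6|13)=-1; sign (−1)^0·+1^0·-1^-2 = +1.
(a,b)_2: α=0, β=1; u≡1, v≡1 (mod 8); ε(u)ε(v)=0·0, αω(v)=0·0, βω(u)=1·0; sum ≡ 0  ⇒  +1.
(a,b)_47: α=0, u≡9; β=2, v≡33 (mod 47); (9|47)=+1, (33|47)=-1; sign (−1)^0·+1^2·-1^0 = +1.
(a,b)_23: α=1, u≡10; β=1, v≡8 (mod 23); (10|23)=-1, (8|23)=+1; sign (−1)^1·-1^1·+1^1 = +1.
|Ram(-23, 4370)| = 2, even; anisotropic at {5, 19}.

[5, 19]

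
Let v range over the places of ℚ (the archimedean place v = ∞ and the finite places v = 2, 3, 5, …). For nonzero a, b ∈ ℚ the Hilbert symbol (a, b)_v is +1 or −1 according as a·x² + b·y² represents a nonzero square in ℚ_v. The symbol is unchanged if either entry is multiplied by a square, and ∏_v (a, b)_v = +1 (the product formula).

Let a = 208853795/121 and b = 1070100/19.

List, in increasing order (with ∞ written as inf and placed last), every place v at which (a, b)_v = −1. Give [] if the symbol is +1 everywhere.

Mod squares: a ≡ 112955, b ≡ 22591. Check v ∈ {∞, 2, 3, 5, 11, 19, 29, 41, 43}.
v=43: a=43^2·(≡33), b=43^0·(≡25) mod 43; (33|43)=-1, (25|43)=+1; (−1)^{2·0·21}·(-1)^0·(+1)^2 = +1.
v=∞: 112955 > 0 and 22591 > 0  ⇒  (a,b)_∞ = +1.
v=3: a=3^0·(≡2), b=3^2·(≡1) mod 3; (2|3)=-1, (1|3)=+1; (−1)^{0·2·1}·(-1)^2·(+1)^0 = +1.
v=29: a=29^1·(≡28), b=29^1·(≡22) mod 29; (28|29)=+1, (22|29)=+1; (−1)^{1·1·14}·(+1)^1·(+1)^1 = +1.
v=2: v_2(a)=0, v_2(b)=2; units ≡ 3, 7 (mod 8); ε·ε+αω+βω = 1·1+0·0+2·1 ≡ 1  ⇒  (a,b)_2 = -1.
v=41: a=41^1·(≡25), b=41^1·(≡25) mod 41; (25|41)=+1, (25|41)=+1; (−1)^{1·1·20}·(+1)^1·(+1)^1 = +1.
v=11: a=11^-2·(≡7), b=11^0·(≡8) mod 11; (7|11)=-1, (8|11)=-1; (−1)^{-2·0·5}·(-1)^0·(-1)^-2 = +1.
v=19: a=19^1·(≡1), b=19^-1·(≡1) mod 19; (1|19)=+1, (1|19)=+1; (−1)^{1·-1·9}·(+1)^-1·(+1)^1 = -1.
v=5: a=5^1·(≡4), b=5^2·(≡1) mod 5; (4|5)=+1, (1|5)=+1; (−1)^{1·2·2}·(+1)^2·(+1)^1 = +1.
(112955, 22591 / ℚ) ramifies at {2, 19}: a division algebra.

[2, 19]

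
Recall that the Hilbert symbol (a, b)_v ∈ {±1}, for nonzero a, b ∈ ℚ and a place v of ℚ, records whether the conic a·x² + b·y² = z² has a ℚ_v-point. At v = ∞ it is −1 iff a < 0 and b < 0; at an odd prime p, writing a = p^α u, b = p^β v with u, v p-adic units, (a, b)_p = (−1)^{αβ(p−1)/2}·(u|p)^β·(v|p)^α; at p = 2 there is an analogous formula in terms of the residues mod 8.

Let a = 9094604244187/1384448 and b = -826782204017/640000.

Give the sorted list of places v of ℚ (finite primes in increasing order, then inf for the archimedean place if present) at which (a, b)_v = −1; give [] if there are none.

[2, 19]

Mod squares: a ≡ 84854, b ≡ -3857. Check v ∈ {∞, 2, 5, 7, 11, 13, 19, 29}.
v=5: a=5^0·(≡4), b=5^-4·(≡2) mod 5; (4|5)=+1, (2|5)=-1; (−1)^{0·-4·2}·(+1)^-4·(-1)^0 = +1.
v=29: a=29^1·(≡2), b=29^1·(≡11) mod 29; (2|29)=-1, (11|29)=-1; (−1)^{1·1·14}·(-1)^1·(-1)^1 = +1.
v=7: a=7^1·(≡6), b=7^1·(≡1) mod 7; (6|7)=-1, (1|7)=+1; (−1)^{1·1·3}·(-1)^1·(+1)^1 = +1.
v=19: a=19^1·(≡1), b=19^1·(≡1) mod 19; (1|19)=+1, (1|19)=+1; (−1)^{1·1·9}·(+1)^1·(+1)^1 = -1.
v=11: a=11^9·(≡4), b=11^8·(≡9) mod 11; (4|11)=+1, (9|11)=+1; (−1)^{9·8·5}·(+1)^8·(+1)^9 = +1.
v=2: v_2(a)=-13, v_2(b)=-10; units ≡ 3, 7 (mod 8); ε·ε+αω+βω = 1·1+-13·0+-10·1 ≡ 1  ⇒  (a,b)_2 = -1.
v=∞: 84854 > 0 and -3857 < 0  ⇒  (a,b)_∞ = +1.
v=13: a=13^-2·(≡10), b=13^0·(≡1) mod 13; (10|13)=+1, (1|13)=+1; (−1)^{-2·0·6}·(+1)^0·(+1)^-2 = +1.
(84854, -3857 / ℚ) ramifies at {2, 19}: a division algebra.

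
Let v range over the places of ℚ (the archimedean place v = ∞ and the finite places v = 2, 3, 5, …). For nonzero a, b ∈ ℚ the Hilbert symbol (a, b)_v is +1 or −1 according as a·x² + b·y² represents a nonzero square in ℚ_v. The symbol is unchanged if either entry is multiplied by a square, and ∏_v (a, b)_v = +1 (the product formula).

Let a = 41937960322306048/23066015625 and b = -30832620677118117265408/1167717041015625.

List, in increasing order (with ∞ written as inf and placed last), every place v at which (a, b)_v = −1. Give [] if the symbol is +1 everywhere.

(a, b) ≡ (217, -7) mod (ℚ^×)²; places V = {2, 3, 5, 7, 11, 13, 31, ∞}.
(a,b)_13: α=2, u≡9; β=2, v≡5 (mod 13); (9|13)=+1, (5|13)=-1; sign (−1)^0·+1^2·-1^2 = +1.
(a,b)_5: α=-8, u≡2; β=-12, v≡3 (mod 5); (2|5)=-1, (3|5)=-1; sign (−1)^0·-1^-12·-1^-8 = +1.
(a,b)_3: α=-10, u≡1; β=-14, v≡2 (mod 3); (1|3)=+1, (2|3)=-1; sign (−1)^0·+1^-14·-1^-10 = +1.
(a,b)_31: α=3, u≡18; β=4, v≡22 (mod 31); (18|31)=+1, (22|31)=-1; sign (−1)^0·+1^4·-1^3 = -1.
(a,b)_11: α=2, u≡10; β=4, v≡5 (mod 11); (10|11)=-1, (5|11)=+1; sign (−1)^0·-1^4·+1^2 = +1.
(a,b)_7: α=5, u≡6; β=7, v≡3 (mod 7); (6|7)=-1, (3|7)=-1; sign (−1)^1·-1^7·-1^5 = -1.
(a,b)_2: α=12, β=14; u≡1, v≡1 (mod 8); ε(u)ε(v)=0·0, αω(v)=12·0, βω(u)=14·0; sum ≡ 0  ⇒  +1.
(a,b)_∞: sgn(217)=+, sgn(-7)=−, so +1.
(217, -7 / ℚ) ramifies at {7, 31}: a division algebra.

[7, 31]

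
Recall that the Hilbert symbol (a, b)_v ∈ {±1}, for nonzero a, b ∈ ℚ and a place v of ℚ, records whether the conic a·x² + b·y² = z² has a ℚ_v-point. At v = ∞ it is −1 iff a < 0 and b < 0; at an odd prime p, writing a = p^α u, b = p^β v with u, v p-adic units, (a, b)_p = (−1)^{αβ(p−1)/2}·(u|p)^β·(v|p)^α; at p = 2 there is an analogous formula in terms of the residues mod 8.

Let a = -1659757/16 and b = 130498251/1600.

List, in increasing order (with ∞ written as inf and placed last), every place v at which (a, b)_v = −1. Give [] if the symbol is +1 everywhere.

Mod squares: a ≡ -13717, b ≡ 2139. Check v ∈ {∞, 2, 3, 5, 11, 13, 19, 23, 29, 31, 43}.
v=31: a=31^0·(≡28), b=31^1·(≡2) mod 31; (28|31)=+1, (2|31)=+1; (−1)^{0·1·15}·(+1)^1·(+1)^0 = +1.
v=3: a=3^0·(≡2), b=3^1·(≡2) mod 3; (2|3)=-1, (2|3)=-1; (−1)^{0·1·1}·(-1)^1·(-1)^0 = -1.
v=2: v_2(a)=-4, v_2(b)=-6; units ≡ 3, 3 (mod 8); ε·ε+αω+βω = 1·1+-4·1+-6·1 ≡ 1  ⇒  (a,b)_2 = -1.
v=23: a=23^0·(≡11), b=23^1·(≡1) mod 23; (11|23)=-1, (1|23)=+1; (−1)^{0·1·11}·(-1)^1·(+1)^0 = -1.
v=13: a=13^0·(≡6), b=13^2·(≡5) mod 13; (6|13)=-1, (5|13)=-1; (−1)^{0·2·6}·(-1)^2·(-1)^0 = +1.
v=∞: -13717 < 0 and 2139 > 0  ⇒  (a,b)_∞ = +1.
v=19: a=19^0·(≡4), b=19^2·(≡4) mod 19; (4|19)=+1, (4|19)=+1; (−1)^{0·2·9}·(+1)^2·(+1)^0 = +1.
v=11: a=11^3·(≡8), b=11^0·(≡3) mod 11; (8|11)=-1, (3|11)=+1; (−1)^{3·0·5}·(-1)^0·(+1)^3 = +1.
v=5: a=5^0·(≡3), b=5^-2·(≡4) mod 5; (3|5)=-1, (4|5)=+1; (−1)^{0·-2·2}·(-1)^-2·(+1)^0 = +1.
v=29: a=29^1·(≡28), b=29^0·(≡4) mod 29; (28|29)=+1, (4|29)=+1; (−1)^{1·0·14}·(+1)^0·(+1)^1 = +1.
v=43: a=43^1·(≡9), b=43^0·(≡5) mod 43; (9|43)=+1, (5|43)=-1; (−1)^{1·0·21}·(+1)^0·(-1)^1 = -1.
(-13717, 2139 / ℚ) ramifies at {2, 3, 23, 43}: a division algebra.

[2, 3, 23, 43]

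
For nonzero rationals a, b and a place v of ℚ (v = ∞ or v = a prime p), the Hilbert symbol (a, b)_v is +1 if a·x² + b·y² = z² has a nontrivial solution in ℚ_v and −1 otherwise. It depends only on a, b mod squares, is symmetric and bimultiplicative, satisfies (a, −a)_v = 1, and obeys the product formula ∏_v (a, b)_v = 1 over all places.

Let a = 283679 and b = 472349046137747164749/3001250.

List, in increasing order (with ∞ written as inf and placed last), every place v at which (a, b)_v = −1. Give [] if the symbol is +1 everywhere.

(a, b) ≡ (283679, 10779802) mod (ℚ^×)²; places V = {2, 3, 5, 7, 11, 17, 19, 37, 41, ∞}.
(a,b)_11: α=1, u≡5; β=5, v≡9 (mod 11); (5|11)=+1, (9|11)=+1; sign (−1)^1·+1^5·+1^1 = -1.
(a,b)_2: α=0, β=-1; u≡7, v≡5 (mod 8); ε(u)ε(v)=1·0, αω(v)=0·1, βω(u)=-1·0; sum ≡ 0  ⇒  +1.
(a,b)_19: α=0, u≡9; β=1, v≡8 (mod 19); (9|19)=+1, (8|19)=-1; sign (−1)^0·+1^1·-1^0 = +1.
(a,b)_5: α=0, u≡4; β=-4, v≡2 (mod 5); (4|5)=+1, (2|5)=-1; sign (−1)^0·+1^-4·-1^0 = +1.
(a,b)_41: α=1, u≡31; β=3, v≡34 (mod 41); (31|41)=+1, (34|41)=-1; sign (−1)^0·+1^3·-1^1 = -1.
(a,b)_∞: sgn(283679)=+, sgn(10779802)=+, so +1.
(a,b)_37: α=1, u≡8; β=3, v≡17 (mod 37); (8|37)=-1, (17|37)=-1; sign (−1)^0·-1^3·-1^1 = +1.
(a,b)_17: α=1, u≡10; β=3, v≡14 (mod 17); (10|17)=-1, (14|17)=-1; sign (−1)^0·-1^3·-1^1 = +1.
(a,b)_3: α=0, u≡2; β=2, v≡1 (mod 3); (2|3)=-1, (1|3)=+1; sign (−1)^0·-1^2·+1^0 = +1.
(a,b)_7: α=0, u≡4; β=-4, v≡5 (mod 7); (4|7)=+1, (5|7)=-1; sign (−1)^0·+1^-4·-1^0 = +1.
Ram(283679, 10779802) = {11, 41}; no ℚ_11-point on the conic.

[11, 41]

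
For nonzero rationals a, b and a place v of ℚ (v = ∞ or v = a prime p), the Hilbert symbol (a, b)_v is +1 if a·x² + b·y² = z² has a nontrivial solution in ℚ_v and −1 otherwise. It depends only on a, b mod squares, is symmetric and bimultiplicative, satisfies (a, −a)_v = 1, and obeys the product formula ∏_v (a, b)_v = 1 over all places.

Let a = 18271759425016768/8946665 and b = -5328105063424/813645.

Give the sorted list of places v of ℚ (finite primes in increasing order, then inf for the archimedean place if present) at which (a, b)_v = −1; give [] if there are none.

[2, 11, 13, 41]

Mod squares: a ≡ 1084655, b ≡ -98605. Check v ∈ {∞, 2, 3, 5, 7, 11, 13, 23, 37, 41, 47, 53}.
v=41: a=41^1·(≡4), b=41^-1·(≡11) mod 41; (4|41)=+1, (11|41)=-1; (−1)^{1·-1·20}·(+1)^-1·(-1)^1 = -1.
v=5: a=5^-1·(≡1), b=5^-1·(≡4) mod 5; (1|5)=+1, (4|5)=+1; (−1)^{-1·-1·2}·(+1)^-1·(+1)^-1 = +1.
v=23: a=23^2·(≡14), b=23^2·(≡7) mod 23; (14|23)=-1, (7|23)=-1; (−1)^{2·2·11}·(-1)^2·(-1)^2 = +1.
v=53: a=53^-2·(≡43), b=53^0·(≡46) mod 53; (43|53)=+1, (46|53)=+1; (−1)^{-2·0·26}·(+1)^0·(+1)^-2 = +1.
v=7: a=7^-2·(≡5), b=7^-2·(≡4) mod 7; (5|7)=-1, (4|7)=+1; (−1)^{-2·-2·3}·(-1)^-2·(+1)^-2 = +1.
v=∞: 1084655 > 0 and -98605 < 0  ⇒  (a,b)_∞ = +1.
v=13: a=13^-1·(≡9), b=13^3·(≡5) mod 13; (9|13)=+1, (5|13)=-1; (−1)^{-1·3·6}·(+1)^3·(-1)^-1 = -1.
v=11: a=11^5·(≡9), b=11^2·(≡7) mod 11; (9|11)=+1, (7|11)=-1; (−1)^{5·2·5}·(+1)^2·(-1)^5 = -1.
v=2: v_2(a)=6, v_2(b)=10; units ≡ 7, 3 (mod 8); ε·ε+αω+βω = 1·1+6·1+10·0 ≡ 1  ⇒  (a,b)_2 = -1.
v=47: a=47^2·(≡18), b=47^0·(≡14) mod 47; (18|47)=+1, (14|47)=+1; (−1)^{2·0·23}·(+1)^0·(+1)^2 = +1.
v=37: a=37^1·(≡21), b=37^1·(≡11) mod 37; (21|37)=+1, (11|37)=+1; (−1)^{1·1·18}·(+1)^1·(+1)^1 = +1.
v=3: a=3^0·(≡2), b=3^-4·(≡2) mod 3; (2|3)=-1, (2|3)=-1; (−1)^{0·-4·1}·(-1)^-4·(-1)^0 = +1.
|Ram(1084655, -98605)| = 4, even; anisotropic at {2, 11, 13, 41}.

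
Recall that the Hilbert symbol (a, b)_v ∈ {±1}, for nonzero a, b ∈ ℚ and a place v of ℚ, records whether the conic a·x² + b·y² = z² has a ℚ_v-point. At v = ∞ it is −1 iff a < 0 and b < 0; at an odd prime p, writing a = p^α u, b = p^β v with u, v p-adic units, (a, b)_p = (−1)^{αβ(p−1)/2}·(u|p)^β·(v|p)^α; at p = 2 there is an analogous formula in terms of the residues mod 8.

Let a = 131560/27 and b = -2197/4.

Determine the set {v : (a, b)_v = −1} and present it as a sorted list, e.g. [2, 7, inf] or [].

[3, 5, 13, 23]

(a, b) ≡ (98670, -13) mod (ℚ^×)²; places V = {2, 3, 5, 11, 13, 23, ∞}.
(a,b)_3: α=-3, u≡1; β=0, v≡2 (mod 3); (1|3)=+1, (2|3)=-1; sign (−1)^0·+1^0·-1^-3 = -1.
(a,b)_11: α=1, u≡5; β=0, v≡9 (mod 11); (5|11)=+1, (9|11)=+1; sign (−1)^0·+1^0·+1^1 = +1.
(a,b)_23: α=1, u≡4; β=0, v≡20 (mod 23); (4|23)=+1, (20|23)=-1; sign (−1)^0·+1^0·-1^1 = -1.
(a,b)_2: α=3, β=-2; u≡7, v≡3 (mod 8); ε(u)ε(v)=1·1, αω(v)=3·1, βω(u)=-2·0; sum ≡ 0  ⇒  +1.
(a,b)_5: α=1, u≡1; β=0, v≡2 (mod 5); (1|5)=+1, (2|5)=-1; sign (−1)^0·+1^0·-1^1 = -1.
(a,b)_13: α=1, u≡6; β=3, v≡3 (mod 13); (6|13)=-1, (3|13)=+1; sign (−1)^0·-1^3·+1^1 = -1.
(a,b)_∞: sgn(98670)=+, sgn(-13)=−, so +1.
|Ram(98670, -13)| = 4, even; anisotropic at {3, 5, 13, 23}.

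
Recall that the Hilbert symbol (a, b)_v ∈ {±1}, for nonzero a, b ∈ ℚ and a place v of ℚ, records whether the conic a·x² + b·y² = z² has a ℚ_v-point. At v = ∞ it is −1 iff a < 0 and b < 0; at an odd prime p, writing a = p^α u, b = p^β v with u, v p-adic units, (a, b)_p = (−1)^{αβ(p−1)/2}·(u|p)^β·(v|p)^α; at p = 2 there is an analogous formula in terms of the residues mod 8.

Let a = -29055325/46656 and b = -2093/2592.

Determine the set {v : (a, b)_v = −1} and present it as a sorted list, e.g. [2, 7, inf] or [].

(a, b) ≡ (-13, -4186) mod (ℚ^×)²; places V = {2, 3, 5, 7, 13, 23, ∞}.
(a,b)_5: α=2, u≡2; β=0, v≡1 (mod 5); (2|5)=-1, (1|5)=+1; sign (−1)^0·-1^0·+1^2 = +1.
(a,b)_13: α=3, u≡4; β=1, v≡12 (mod 13); (4|13)=+1, (12|13)=+1; sign (−1)^0·+1^1·+1^3 = +1.
(a,b)_2: α=-6, β=-5; u≡3, v≡3 (mod 8); ε(u)ε(v)=1·1, αω(v)=-6·1, βω(u)=-5·1; sum ≡ 0  ⇒  +1.
(a,b)_∞: sgn(-13)=−, sgn(-4186)=−, so -1.
(a,b)_23: α=2, u≡21; β=1, v≡13 (mod 23); (21|23)=-1, (13|23)=+1; sign (−1)^0·-1^1·+1^2 = -1.
(a,b)_7: α=0, u≡2; β=1, v≡1 (mod 7); (2|7)=+1, (1|7)=+1; sign (−1)^0·+1^1·+1^0 = +1.
(a,b)_3: α=-6, u≡2; β=-4, v≡2 (mod 3); (2|3)=-1, (2|3)=-1; sign (−1)^0·-1^-4·-1^-6 = +1.
Ram(-13, -4186) = {23, ∞}; no ℚ_23-point on the conic.

[23, inf]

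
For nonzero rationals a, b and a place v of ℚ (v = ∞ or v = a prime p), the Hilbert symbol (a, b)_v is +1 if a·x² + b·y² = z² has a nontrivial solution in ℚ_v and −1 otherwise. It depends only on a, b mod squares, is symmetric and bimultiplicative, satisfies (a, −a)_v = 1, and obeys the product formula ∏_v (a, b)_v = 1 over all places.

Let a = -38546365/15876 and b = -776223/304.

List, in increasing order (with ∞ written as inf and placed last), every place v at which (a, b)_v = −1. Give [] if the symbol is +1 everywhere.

(a, b) ≡ (-1885, -133) mod (ℚ^×)²; places V = {2, 3, 5, 7, 11, 13, 19, 29, 37, ∞}.
(a,b)_7: α=-2, u≡5; β=1, v≡4 (mod 7); (5|7)=-1, (4|7)=+1; sign (−1)^0·-1^1·+1^-2 = -1.
(a,b)_37: α=0, u≡29; β=2, v≡17 (mod 37); (29|37)=-1, (17|37)=-1; sign (−1)^0·-1^2·-1^0 = +1.
(a,b)_19: α=0, u≡12; β=-1, v≡18 (mod 19); (12|19)=-1, (18|19)=-1; sign (−1)^0·-1^-1·-1^0 = -1.
(a,b)_3: α=-4, u≡2; β=4, v≡2 (mod 3); (2|3)=-1, (2|3)=-1; sign (−1)^0·-1^4·-1^-4 = +1.
(a,b)_29: α=1, u≡9; β=0, v≡18 (mod 29); (9|29)=+1, (18|29)=-1; sign (−1)^0·+1^0·-1^1 = -1.
(a,b)_11: α=2, u≡2; β=0, v≡2 (mod 11); (2|11)=-1, (2|11)=-1; sign (−1)^0·-1^0·-1^2 = +1.
(a,b)_13: α=3, u≡6; β=0, v≡4 (mod 13); (6|13)=-1, (4|13)=+1; sign (−1)^0·-1^0·+1^3 = +1.
(a,b)_∞: sgn(-1885)=−, sgn(-133)=−, so -1.
(a,b)_2: α=-2, β=-4; u≡3, v≡3 (mod 8); ε(u)ε(v)=1·1, αω(v)=-2·1, βω(u)=-4·1; sum ≡ 1  ⇒  -1.
(a,b)_5: α=1, u≡2; β=0, v≡3 (mod 5); (2|5)=-1, (3|5)=-1; sign (−1)^0·-1^0·-1^1 = -1.
Ram(-1885, -133) = {2, 5, 7, 19, 29, ∞}; no ℚ_2-point on the conic.

[2, 5, 7, 19, 29, inf]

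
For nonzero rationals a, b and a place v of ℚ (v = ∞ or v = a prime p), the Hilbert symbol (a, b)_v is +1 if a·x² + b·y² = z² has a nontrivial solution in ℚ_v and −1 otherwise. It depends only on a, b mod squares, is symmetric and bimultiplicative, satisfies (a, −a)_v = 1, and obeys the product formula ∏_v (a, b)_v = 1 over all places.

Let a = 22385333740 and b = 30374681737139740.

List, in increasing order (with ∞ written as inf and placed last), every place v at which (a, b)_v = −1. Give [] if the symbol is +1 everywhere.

[2, 19, 23, 31]

(a, b) ≡ (5596333435, 697015) mod (ℚ^×)²; places V = {2, 5, 7, 11, 13, 19, 23, 29, 31, 37, ∞}.
(a,b)_∞: sgn(5596333435)=+, sgn(697015)=+, so +1.
(a,b)_5: α=1, u≡3; β=1, v≡3 (mod 5); (3|5)=-1, (3|5)=-1; sign (−1)^0·-1^1·-1^1 = +1.
(a,b)_2: α=2, β=2; u≡3, v≡7 (mod 8); ε(u)ε(v)=1·1, αω(v)=2·0, βω(u)=2·1; sum ≡ 1  ⇒  -1.
(a,b)_29: α=1, u≡9; β=1, v≡6 (mod 29); (9|29)=+1, (6|29)=+1; sign (−1)^0·+1^1·+1^1 = +1.
(a,b)_11: α=1, u≡2; β=1, v≡3 (mod 11); (2|11)=-1, (3|11)=+1; sign (−1)^1·-1^1·+1^1 = +1.
(a,b)_13: α=0, u≡3; β=2, v≡11 (mod 13); (3|13)=+1, (11|13)=-1; sign (−1)^0·+1^2·-1^0 = +1.
(a,b)_19: α=1, u≡14; β=1, v≡15 (mod 19); (14|19)=-1, (15|19)=-1; sign (−1)^1·-1^1·-1^1 = -1.
(a,b)_37: α=1, u≡5; β=2, v≡30 (mod 37); (5|37)=-1, (30|37)=+1; sign (−1)^0·-1^2·+1^1 = +1.
(a,b)_31: α=1, u≡19; β=2, v≡12 (mod 31); (19|31)=+1, (12|31)=-1; sign (−1)^0·+1^2·-1^1 = -1.
(a,b)_23: α=1, u≡20; β=1, v≡21 (mod 23); (20|23)=-1, (21|23)=-1; sign (−1)^1·-1^1·-1^1 = -1.
(a,b)_7: α=1, u≡5; β=2, v≡2 (mod 7); (5|7)=-1, (2|7)=+1; sign (−1)^0·-1^2·+1^1 = +1.
|Ram(5596333435, 697015)| = 4, even; anisotropic at {2, 19, 23, 31}.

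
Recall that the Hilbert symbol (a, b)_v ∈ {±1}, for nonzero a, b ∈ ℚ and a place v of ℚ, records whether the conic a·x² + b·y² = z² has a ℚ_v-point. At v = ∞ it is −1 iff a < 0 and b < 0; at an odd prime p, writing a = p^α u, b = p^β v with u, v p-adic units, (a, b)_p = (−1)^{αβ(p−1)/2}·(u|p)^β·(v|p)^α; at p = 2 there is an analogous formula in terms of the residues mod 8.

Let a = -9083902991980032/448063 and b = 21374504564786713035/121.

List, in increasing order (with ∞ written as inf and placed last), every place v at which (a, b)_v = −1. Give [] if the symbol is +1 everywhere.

Mod squares: a ≡ -24346, b ≡ 6235. Check v ∈ {∞, 2, 3, 5, 7, 11, 23, 29, 37, 43, 47}.
v=11: a=11^-2·(≡10), b=11^-2·(≡3) mod 11; (10|11)=-1, (3|11)=+1; (−1)^{-2·-2·5}·(-1)^-2·(+1)^-2 = +1.
v=29: a=29^2·(≡2), b=29^3·(≡14) mod 29; (2|29)=-1, (14|29)=-1; (−1)^{2·3·14}·(-1)^3·(-1)^2 = -1.
v=3: a=3^8·(≡2), b=3^6·(≡1) mod 3; (2|3)=-1, (1|3)=+1; (−1)^{8·6·1}·(-1)^6·(+1)^8 = +1.
v=5: a=5^0·(≡1), b=5^1·(≡2) mod 5; (1|5)=+1, (2|5)=-1; (−1)^{0·1·2}·(+1)^1·(-1)^0 = +1.
v=47: a=47^1·(≡43), b=47^2·(≡43) mod 47; (43|47)=-1, (43|47)=-1; (−1)^{1·2·23}·(-1)^2·(-1)^1 = -1.
v=2: v_2(a)=9, v_2(b)=0; units ≡ 3, 3 (mod 8); ε·ε+αω+βω = 1·1+9·1+0·1 ≡ 0  ⇒  (a,b)_2 = +1.
v=43: a=43^2·(≡21), b=43^3·(≡41) mod 43; (21|43)=+1, (41|43)=+1; (−1)^{2·3·21}·(+1)^3·(+1)^2 = +1.
v=7: a=7^-1·(≡1), b=7^0·(≡5) mod 7; (1|7)=+1, (5|7)=-1; (−1)^{-1·0·3}·(+1)^0·(-1)^-1 = -1.
v=23: a=23^-2·(≡22), b=23^0·(≡13) mod 23; (22|23)=-1, (13|23)=+1; (−1)^{-2·0·11}·(-1)^0·(+1)^-2 = +1.
v=37: a=37^1·(≡18), b=37^2·(≡5) mod 37; (18|37)=-1, (5|37)=-1; (−1)^{1·2·18}·(-1)^2·(-1)^1 = -1.
v=∞: -24346 < 0 and 6235 > 0  ⇒  (a,b)_∞ = +1.
|Ram(-24346, 6235)| = 4, even; anisotropic at {7, 29, 37, 47}.

[7, 29, 37, 47]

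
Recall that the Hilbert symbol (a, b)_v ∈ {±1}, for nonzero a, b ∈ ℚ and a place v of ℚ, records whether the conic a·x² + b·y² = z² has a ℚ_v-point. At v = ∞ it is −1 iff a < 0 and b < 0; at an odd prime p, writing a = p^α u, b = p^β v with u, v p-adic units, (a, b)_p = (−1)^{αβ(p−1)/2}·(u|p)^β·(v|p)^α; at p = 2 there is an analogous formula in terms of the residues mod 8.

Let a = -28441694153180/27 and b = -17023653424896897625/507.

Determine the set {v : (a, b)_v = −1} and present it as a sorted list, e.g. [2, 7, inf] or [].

Mod squares: a ≡ -285, b ≡ -33915. Check v ∈ {∞, 2, 3, 5, 7, 11, 13, 17, 19}.
v=11: a=11^4·(≡3), b=11^6·(≡9) mod 11; (3|11)=+1, (9|11)=+1; (−1)^{4·6·5}·(+1)^6·(+1)^4 = +1.
v=17: a=17^2·(≡9), b=17^3·(≡10) mod 17; (9|17)=+1, (10|17)=-1; (−1)^{2·3·8}·(+1)^3·(-1)^2 = +1.
v=19: a=19^3·(≡6), b=19^1·(≡5) mod 19; (6|19)=+1, (5|19)=+1; (−1)^{3·1·9}·(+1)^1·(+1)^3 = -1.
v=7: a=7^2·(≡1), b=7^7·(≡3) mod 7; (1|7)=+1, (3|7)=-1; (−1)^{2·7·3}·(+1)^7·(-1)^2 = +1.
v=13: a=13^0·(≡4), b=13^-2·(≡8) mod 13; (4|13)=+1, (8|13)=-1; (−1)^{0·-2·6}·(+1)^-2·(-1)^0 = +1.
v=5: a=5^1·(≡2), b=5^3·(≡2) mod 5; (2|5)=-1, (2|5)=-1; (−1)^{1·3·2}·(-1)^3·(-1)^1 = +1.
v=∞: -285 < 0 and -33915 < 0  ⇒  (a,b)_∞ = -1.
v=3: a=3^-3·(≡1), b=3^-1·(≡2) mod 3; (1|3)=+1, (2|3)=-1; (−1)^{-3·-1·1}·(+1)^-1·(-1)^-3 = +1.
v=2: v_2(a)=2, v_2(b)=0; units ≡ 3, 5 (mod 8); ε·ε+αω+βω = 1·0+2·1+0·1 ≡ 0  ⇒  (a,b)_2 = +1.
(-285, -33915 / ℚ) ramifies at {19, ∞}: a division algebra.

[19, inf]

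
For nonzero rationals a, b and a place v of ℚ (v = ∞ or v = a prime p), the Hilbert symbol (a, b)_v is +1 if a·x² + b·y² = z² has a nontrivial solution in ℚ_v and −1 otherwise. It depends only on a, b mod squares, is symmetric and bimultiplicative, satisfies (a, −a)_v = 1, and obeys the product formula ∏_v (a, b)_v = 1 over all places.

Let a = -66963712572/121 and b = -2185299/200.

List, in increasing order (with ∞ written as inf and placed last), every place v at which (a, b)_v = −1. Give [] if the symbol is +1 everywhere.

Mod squares: a ≡ -23, b ≡ -102. Check v ∈ {∞, 2, 3, 5, 11, 17, 23}.
v=17: a=17^2·(≡10), b=17^1·(≡11) mod 17; (10|17)=-1, (11|17)=-1; (−1)^{2·1·8}·(-1)^1·(-1)^2 = -1.
v=5: a=5^0·(≡3), b=5^-2·(≡2) mod 5; (3|5)=-1, (2|5)=-1; (−1)^{0·-2·2}·(-1)^-2·(-1)^0 = +1.
v=11: a=11^-2·(≡2), b=11^0·(≡8) mod 11; (2|11)=-1, (8|11)=-1; (−1)^{-2·0·5}·(-1)^0·(-1)^-2 = +1.
v=23: a=23^5·(≡14), b=23^2·(≡2) mod 23; (14|23)=-1, (2|23)=+1; (−1)^{5·2·11}·(-1)^2·(+1)^5 = +1.
v=3: a=3^2·(≡1), b=3^5·(≡2) mod 3; (1|3)=+1, (2|3)=-1; (−1)^{2·5·1}·(+1)^5·(-1)^2 = +1.
v=∞: -23 < 0 and -102 < 0  ⇒  (a,b)_∞ = -1.
v=2: v_2(a)=2, v_2(b)=-3; units ≡ 1, 5 (mod 8); ε·ε+αω+βω = 0·0+2·1+-3·0 ≡ 0  ⇒  (a,b)_2 = +1.
(-23, -102 / ℚ) ramifies at {17, ∞}: a division algebra.

[17, inf]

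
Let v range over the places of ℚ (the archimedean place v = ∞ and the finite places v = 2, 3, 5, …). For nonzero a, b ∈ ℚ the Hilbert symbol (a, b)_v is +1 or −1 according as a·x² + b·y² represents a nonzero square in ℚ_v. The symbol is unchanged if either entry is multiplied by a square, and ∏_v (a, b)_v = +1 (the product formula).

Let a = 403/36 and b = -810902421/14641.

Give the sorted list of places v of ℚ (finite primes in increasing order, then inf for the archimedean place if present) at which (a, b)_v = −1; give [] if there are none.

[2, 31]

Mod squares: a ≡ 403, b ≡ -22701. Check v ∈ {∞, 2, 3, 7, 11, 13, 23, 31, 47}.
v=47: a=47^0·(≡36), b=47^1·(≡21) mod 47; (36|47)=+1, (21|47)=+1; (−1)^{0·1·23}·(+1)^1·(+1)^0 = +1.
v=2: v_2(a)=-2, v_2(b)=0; units ≡ 3, 3 (mod 8); ε·ε+αω+βω = 1·1+-2·1+0·1 ≡ 1  ⇒  (a,b)_2 = -1.
v=31: a=31^1·(≡15), b=31^0·(≡22) mod 31; (15|31)=-1, (22|31)=-1; (−1)^{1·0·15}·(-1)^0·(-1)^1 = -1.
v=7: a=7^0·(≡4), b=7^3·(≡3) mod 7; (4|7)=+1, (3|7)=-1; (−1)^{0·3·3}·(+1)^3·(-1)^0 = +1.
v=23: a=23^0·(≡8), b=23^1·(≡18) mod 23; (8|23)=+1, (18|23)=+1; (−1)^{0·1·11}·(+1)^1·(+1)^0 = +1.
v=11: a=11^0·(≡6), b=11^-4·(≡1) mod 11; (6|11)=-1, (1|11)=+1; (−1)^{0·-4·5}·(-1)^-4·(+1)^0 = +1.
v=13: a=13^1·(≡7), b=13^0·(≡3) mod 13; (7|13)=-1, (3|13)=+1; (−1)^{1·0·6}·(-1)^0·(+1)^1 = +1.
v=3: a=3^-2·(≡1), b=3^7·(≡2) mod 3; (1|3)=+1, (2|3)=-1; (−1)^{-2·7·1}·(+1)^7·(-1)^-2 = +1.
v=∞: 403 > 0 and -22701 < 0  ⇒  (a,b)_∞ = +1.
Ram(403, -22701) = {2, 31}; no ℚ_2-point on the conic.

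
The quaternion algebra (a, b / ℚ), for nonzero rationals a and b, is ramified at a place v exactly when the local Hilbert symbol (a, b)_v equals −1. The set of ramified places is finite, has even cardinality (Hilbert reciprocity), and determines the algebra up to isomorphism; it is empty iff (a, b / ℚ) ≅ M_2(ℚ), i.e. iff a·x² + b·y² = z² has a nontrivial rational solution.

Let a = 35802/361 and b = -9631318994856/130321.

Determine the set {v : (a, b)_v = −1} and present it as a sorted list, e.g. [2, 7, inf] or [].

(a, b) ≡ (442, -26) mod (ℚ^×)²; places V = {2, 3, 13, 17, 19, ∞}.
(a,b)_3: α=4, u≡1; β=8, v≡1 (mod 3); (1|3)=+1, (1|3)=+1; sign (−1)^0·+1^8·+1^4 = +1.
(a,b)_∞: sgn(442)=+, sgn(-26)=−, so +1.
(a,b)_2: α=1, β=3; u≡5, v≡3 (mod 8); ε(u)ε(v)=0·1, αω(v)=1·1, βω(u)=3·1; sum ≡ 0  ⇒  +1.
(a,b)_13: α=1, u≡5; β=3, v≡6 (mod 13); (5|13)=-1, (6|13)=-1; sign (−1)^0·-1^3·-1^1 = +1.
(a,b)_17: α=1, u≡8; β=4, v≡2 (mod 17); (8|17)=+1, (2|17)=+1; sign (−1)^0·+1^4·+1^1 = +1.
(a,b)_19: α=-2, u≡6; β=-4, v≡18 (mod 19); (6|19)=+1, (18|19)=-1; sign (−1)^0·+1^-4·-1^-2 = +1.
Every local symbol is +1, so the conic 442·x² + -26·y² = z² has ℚ_v-points for all v and hence a ℚ-point; (a, b / ℚ) ≅ M_2(ℚ).

[]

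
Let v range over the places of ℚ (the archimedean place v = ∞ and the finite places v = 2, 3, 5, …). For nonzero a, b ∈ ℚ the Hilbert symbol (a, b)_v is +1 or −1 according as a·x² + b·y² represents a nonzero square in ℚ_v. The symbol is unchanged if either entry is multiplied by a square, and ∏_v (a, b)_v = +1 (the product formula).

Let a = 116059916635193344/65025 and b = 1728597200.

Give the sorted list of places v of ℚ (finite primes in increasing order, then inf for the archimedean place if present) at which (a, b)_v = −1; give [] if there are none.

[19, 23]

(a, b) ≡ (319, 4321493) mod (ℚ^×)²; places V = {2, 3, 5, 11, 17, 19, 23, 29, 31, ∞}.
(a,b)_19: α=2, u≡13; β=1, v≡17 (mod 19); (13|19)=-1, (17|19)=+1; sign (−1)^0·-1^1·+1^2 = -1.
(a,b)_5: α=-2, u≡4; β=2, v≡3 (mod 5); (4|5)=+1, (3|5)=-1; sign (−1)^0·+1^2·-1^-2 = +1.
(a,b)_29: α=1, u≡11; β=1, v≡26 (mod 29); (11|29)=-1, (26|29)=-1; sign (−1)^0·-1^1·-1^1 = +1.
(a,b)_23: α=2, u≡5; β=1, v≡13 (mod 23); (5|23)=-1, (13|23)=+1; sign (−1)^0·-1^1·+1^2 = -1.
(a,b)_17: α=-2, u≡15; β=0, v≡4 (mod 17); (15|17)=+1, (4|17)=+1; sign (−1)^0·+1^0·+1^-2 = +1.
(a,b)_2: α=14, β=4; u≡7, v≡5 (mod 8); ε(u)ε(v)=1·0, αω(v)=14·1, βω(u)=4·0; sum ≡ 0  ⇒  +1.
(a,b)_∞: sgn(319)=+, sgn(4321493)=+, so +1.
(a,b)_3: α=-2, u≡1; β=0, v≡2 (mod 3); (1|3)=+1, (2|3)=-1; sign (−1)^0·+1^0·-1^-2 = +1.
(a,b)_31: α=2, u≡1; β=1, v≡12 (mod 31); (1|31)=+1, (12|31)=-1; sign (−1)^0·+1^1·-1^2 = +1.
(a,b)_11: α=3, u≡7; β=1, v≡3 (mod 11); (7|11)=-1, (3|11)=+1; sign (−1)^1·-1^1·+1^3 = +1.
Ram(319, 4321493) = {19, 23}; no ℚ_19-point on the conic.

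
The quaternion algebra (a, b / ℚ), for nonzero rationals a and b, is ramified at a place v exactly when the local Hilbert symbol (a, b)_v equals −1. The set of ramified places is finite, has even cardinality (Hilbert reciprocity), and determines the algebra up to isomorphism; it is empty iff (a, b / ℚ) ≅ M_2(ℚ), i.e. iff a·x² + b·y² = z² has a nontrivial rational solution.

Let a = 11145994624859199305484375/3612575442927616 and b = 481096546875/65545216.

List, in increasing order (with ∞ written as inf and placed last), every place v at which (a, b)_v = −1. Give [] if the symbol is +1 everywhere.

[2, 37]

(a, b) ≡ (111, 51) mod (ℚ^×)²; places V = {2, 3, 5, 7, 11, 13, 17, 19, 23, 29, 37, ∞}.
(a,b)_23: α=-2, u≡21; β=-2, v≡19 (mod 23); (21|23)=-1, (19|23)=-1; sign (−1)^0·-1^-2·-1^-2 = +1.
(a,b)_∞: sgn(111)=+, sgn(51)=+, so +1.
(a,b)_2: α=-26, β=-10; u≡7, v≡3 (mod 8); ε(u)ε(v)=1·1, αω(v)=-26·1, βω(u)=-10·0; sum ≡ 1  ⇒  -1.
(a,b)_7: α=4, u≡5; β=2, v≡1 (mod 7); (5|7)=-1, (1|7)=+1; sign (−1)^0·-1^2·+1^4 = +1.
(a,b)_37: α=5, u≡33; β=2, v≡17 (mod 37); (33|37)=+1, (17|37)=-1; sign (−1)^0·+1^2·-1^5 = -1.
(a,b)_5: α=6, u≡1; β=6, v≡4 (mod 5); (1|5)=+1, (4|5)=+1; sign (−1)^0·+1^6·+1^6 = +1.
(a,b)_17: α=2, u≡15; β=1, v≡3 (mod 17); (15|17)=+1, (3|17)=-1; sign (−1)^0·+1^1·-1^2 = +1.
(a,b)_11: α=-2, u≡3; β=-2, v≡10 (mod 11); (3|11)=+1, (10|11)=-1; sign (−1)^0·+1^-2·-1^-2 = +1.
(a,b)_3: α=5, u≡1; β=3, v≡2 (mod 3); (1|3)=+1, (2|3)=-1; sign (−1)^1·+1^3·-1^5 = +1.
(a,b)_19: α=2, u≡17; β=0, v≡15 (mod 19); (17|19)=+1, (15|19)=-1; sign (−1)^0·+1^0·-1^2 = +1.
(a,b)_13: α=2, u≡8; β=0, v≡1 (mod 13); (8|13)=-1, (1|13)=+1; sign (−1)^0·-1^0·+1^2 = +1.
(a,b)_29: α=-2, u≡16; β=0, v≡28 (mod 29); (16|29)=+1, (28|29)=+1; sign (−1)^0·+1^0·+1^-2 = +1.
Ram(111, 51) = {2, 37}; no ℚ_2-point on the conic.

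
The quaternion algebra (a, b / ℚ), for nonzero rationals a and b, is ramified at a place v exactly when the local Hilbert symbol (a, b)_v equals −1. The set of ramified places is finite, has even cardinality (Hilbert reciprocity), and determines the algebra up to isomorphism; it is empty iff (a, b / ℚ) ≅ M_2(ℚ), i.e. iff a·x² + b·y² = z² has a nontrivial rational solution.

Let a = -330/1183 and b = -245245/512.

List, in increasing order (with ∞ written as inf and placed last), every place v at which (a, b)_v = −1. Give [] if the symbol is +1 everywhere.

Mod squares: a ≡ -2310, b ≡ -10010. Check v ∈ {∞, 2, 3, 5, 7, 11, 13}.
v=3: a=3^1·(≡1), b=3^0·(≡1) mod 3; (1|3)=+1, (1|3)=+1; (−1)^{1·0·1}·(+1)^0·(+1)^1 = +1.
v=2: v_2(a)=1, v_2(b)=-9; units ≡ 5, 3 (mod 8); ε·ε+αω+βω = 0·1+1·1+-9·1 ≡ 0  ⇒  (a,b)_2 = +1.
v=13: a=13^-2·(≡3), b=13^1·(≡10) mod 13; (3|13)=+1, (10|13)=+1; (−1)^{-2·1·6}·(+1)^1·(+1)^-2 = +1.
v=∞: -2310 < 0 and -10010 < 0  ⇒  (a,b)_∞ = -1.
v=5: a=5^1·(≡3), b=5^1·(≡3) mod 5; (3|5)=-1, (3|5)=-1; (−1)^{1·1·2}·(-1)^1·(-1)^1 = +1.
v=7: a=7^-1·(≡6), b=7^3·(≡6) mod 7; (6|7)=-1, (6|7)=-1; (−1)^{-1·3·3}·(-1)^3·(-1)^-1 = -1.
v=11: a=11^1·(≡6), b=11^1·(≡4) mod 11; (6|11)=-1, (4|11)=+1; (−1)^{1·1·5}·(-1)^1·(+1)^1 = +1.
(-2310, -10010 / ℚ) ramifies at {7, ∞}: a division algebra.

[7, inf]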